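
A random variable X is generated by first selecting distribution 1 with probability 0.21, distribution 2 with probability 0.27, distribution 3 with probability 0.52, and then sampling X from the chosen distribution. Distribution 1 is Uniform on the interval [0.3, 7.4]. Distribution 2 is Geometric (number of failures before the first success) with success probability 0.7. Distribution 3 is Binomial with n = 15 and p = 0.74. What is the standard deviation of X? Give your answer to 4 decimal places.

Per component, 1: μ=3.85, E[X²]=19.0233; 2: μ=0.428571, E[X²]=0.795918; 3: μ=11.1, E[X²]=126.096.
E[X] = 0.21·3.85 + 0.27·0.428571 + 0.52·11.1 = 6.69621.
E[X²] = 0.21·19.0233 + 0.27·0.795918 + 0.52·126.096 = 69.7797.
Var(X) = E[X²] − (E[X])² = 69.7797 − 44.8393 = 24.9404.
SD(X) = √24.9404 = 4.99404.

4.9940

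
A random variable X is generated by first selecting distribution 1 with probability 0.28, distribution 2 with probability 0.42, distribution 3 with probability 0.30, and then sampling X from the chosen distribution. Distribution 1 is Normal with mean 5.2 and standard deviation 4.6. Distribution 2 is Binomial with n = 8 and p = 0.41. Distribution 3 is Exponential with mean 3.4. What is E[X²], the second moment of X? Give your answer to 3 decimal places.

25.763

For each component E[X²] = Var + (mean)², giving 1: 48.2; 2: 12.6936; 3: 23.12.
Overall E[X²] = 0.28·48.2 + 0.42·12.6936 + 0.3·23.12 = 25.7633.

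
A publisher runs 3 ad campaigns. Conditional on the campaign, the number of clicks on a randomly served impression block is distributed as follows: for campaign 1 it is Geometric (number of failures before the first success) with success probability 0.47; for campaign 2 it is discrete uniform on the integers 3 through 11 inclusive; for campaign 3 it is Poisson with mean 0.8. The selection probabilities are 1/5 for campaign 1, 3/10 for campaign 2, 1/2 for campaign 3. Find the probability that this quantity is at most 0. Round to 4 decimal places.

Conditional on each campaign, P(X ≤ 0): 1: 0.47; 2: 0; 3: 0.449329.
By total probability, P(X ≤ 0) = 0.2·0.47 + 0.3·0 + 0.5·0.449329 = 0.318664.

0.3187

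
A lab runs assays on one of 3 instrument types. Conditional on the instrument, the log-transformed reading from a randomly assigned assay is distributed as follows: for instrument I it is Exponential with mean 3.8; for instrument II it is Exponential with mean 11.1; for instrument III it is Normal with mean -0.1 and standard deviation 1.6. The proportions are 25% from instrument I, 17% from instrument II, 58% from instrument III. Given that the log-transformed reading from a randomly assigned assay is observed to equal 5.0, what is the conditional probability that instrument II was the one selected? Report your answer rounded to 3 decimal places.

Likelihoods f(5.0 | ·): I: 0.0705954; II: 0.0574181; III: 0.00155074.
Posterior ∝ prior × likelihood. Numerator for II: 0.17·0.0574181 = 0.00976108.
Normalizing constant: 0.25·0.0705954 + 0.17·0.0574181 + 0.58·0.00155074 = 0.0283094.
P(II | observation) = 0.00976108 / 0.0283094 = 0.3448.

0.345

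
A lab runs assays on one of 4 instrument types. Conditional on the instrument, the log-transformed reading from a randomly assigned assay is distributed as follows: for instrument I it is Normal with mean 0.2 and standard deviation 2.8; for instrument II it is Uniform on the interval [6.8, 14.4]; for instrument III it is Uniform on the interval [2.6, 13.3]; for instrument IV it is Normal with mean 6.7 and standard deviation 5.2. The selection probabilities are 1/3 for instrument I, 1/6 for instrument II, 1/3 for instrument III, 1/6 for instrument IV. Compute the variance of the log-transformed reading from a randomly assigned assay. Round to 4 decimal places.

27.0317

Per component, I: μ=0.2, E[X²]=7.88; II: μ=10.6, E[X²]=117.173; III: μ=7.95, E[X²]=72.7433; IV: μ=6.7, E[X²]=71.93.
E[X] = 0.333333·0.2 + 0.166667·10.6 + 0.333333·7.95 + 0.166667·6.7 = 5.6.
E[X²] = 0.333333·7.88 + 0.166667·117.173 + 0.333333·72.7433 + 0.166667·71.93 = 58.3917.
Var(X) = E[X²] − (E[X])² = 58.3917 − 31.36 = 27.0317.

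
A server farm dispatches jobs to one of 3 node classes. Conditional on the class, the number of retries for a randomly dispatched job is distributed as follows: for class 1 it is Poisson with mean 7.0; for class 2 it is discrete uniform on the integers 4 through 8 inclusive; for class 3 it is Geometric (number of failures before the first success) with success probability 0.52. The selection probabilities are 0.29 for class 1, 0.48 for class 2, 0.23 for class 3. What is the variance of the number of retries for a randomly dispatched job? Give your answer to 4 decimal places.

8.8462

Per component, 1: μ=7, E[X²]=56; 2: μ=6, E[X²]=38; 3: μ=0.923077, E[X²]=2.62722.
E[X] = 0.29·7 + 0.48·6 + 0.23·0.923077 = 5.12231.
E[X²] = 0.29·56 + 0.48·38 + 0.23·2.62722 = 35.0843.
Var(X) = E[X²] − (E[X])² = 35.0843 − 26.238 = 8.84622.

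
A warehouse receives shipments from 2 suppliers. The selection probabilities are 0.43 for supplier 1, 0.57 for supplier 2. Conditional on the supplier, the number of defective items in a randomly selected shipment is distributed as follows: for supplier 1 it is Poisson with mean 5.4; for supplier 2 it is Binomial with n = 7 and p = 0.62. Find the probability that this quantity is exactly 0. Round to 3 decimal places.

Conditional on each supplier, P(X = 0): 1: 0.00451658; 2: 0.00114416.
By total probability, P(X = 0) = 0.43·0.00451658 + 0.57·0.00114416 = 0.0025943.

0.003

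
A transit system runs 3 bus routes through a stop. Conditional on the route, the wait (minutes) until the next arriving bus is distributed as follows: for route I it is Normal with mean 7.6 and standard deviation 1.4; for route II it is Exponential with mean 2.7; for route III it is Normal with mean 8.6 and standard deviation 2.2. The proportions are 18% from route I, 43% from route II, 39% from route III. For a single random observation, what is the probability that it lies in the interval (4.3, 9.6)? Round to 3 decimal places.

Conditional on each route, P(4.3 < X < 9.6): I: 0.914228; II: 0.174832; III: 0.649963.
By total probability, P(4.3 < X < 9.6) = 0.18·0.914228 + 0.43·0.174832 + 0.39·0.649963 = 0.493225.

0.493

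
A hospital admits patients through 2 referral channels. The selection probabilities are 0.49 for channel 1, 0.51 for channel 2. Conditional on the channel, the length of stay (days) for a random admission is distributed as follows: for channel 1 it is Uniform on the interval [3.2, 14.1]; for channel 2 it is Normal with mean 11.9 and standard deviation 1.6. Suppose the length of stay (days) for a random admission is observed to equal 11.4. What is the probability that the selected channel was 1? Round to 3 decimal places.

Likelihoods f(11.4 | ·): 1: 0.0917431; 2: 0.237457.
Posterior ∝ prior × likelihood. Numerator for 1: 0.49·0.0917431 = 0.0449541.
Normalizing constant: 0.49·0.0917431 + 0.51·0.237457 = 0.166057.
P(1 | observation) = 0.0449541 / 0.166057 = 0.270715.

0.271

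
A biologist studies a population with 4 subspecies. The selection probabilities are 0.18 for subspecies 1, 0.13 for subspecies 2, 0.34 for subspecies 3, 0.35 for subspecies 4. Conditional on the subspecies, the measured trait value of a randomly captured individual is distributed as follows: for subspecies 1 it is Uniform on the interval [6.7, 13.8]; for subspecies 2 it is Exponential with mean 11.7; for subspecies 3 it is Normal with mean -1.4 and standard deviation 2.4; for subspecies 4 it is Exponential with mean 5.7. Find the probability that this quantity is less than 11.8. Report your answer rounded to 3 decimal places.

Conditional on each subspecies, P(X < 11.8): 1: 0.71831; 2: 0.635251; 3: 1; 4: 0.873836.
By total probability, P(X < 11.8) = 0.18·0.71831 + 0.13·0.635251 + 0.34·1 + 0.35·0.873836 = 0.857721.

0.858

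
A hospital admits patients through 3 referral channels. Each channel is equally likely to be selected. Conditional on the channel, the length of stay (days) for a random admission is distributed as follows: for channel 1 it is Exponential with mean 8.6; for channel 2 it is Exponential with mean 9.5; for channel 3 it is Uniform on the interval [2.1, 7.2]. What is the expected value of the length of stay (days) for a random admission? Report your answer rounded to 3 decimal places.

7.583

Component means — 1: 8.6; 2: 9.5; 3: 4.65.
E[X] = 0.333333·8.6 + 0.333333·9.5 + 0.333333·4.65 = 7.58333.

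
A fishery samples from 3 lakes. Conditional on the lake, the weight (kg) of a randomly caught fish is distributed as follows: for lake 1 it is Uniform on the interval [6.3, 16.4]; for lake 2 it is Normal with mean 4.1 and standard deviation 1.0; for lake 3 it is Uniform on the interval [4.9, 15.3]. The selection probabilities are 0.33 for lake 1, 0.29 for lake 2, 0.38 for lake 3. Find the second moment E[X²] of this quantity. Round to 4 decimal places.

92.6705

For each component E[X²] = Var + (mean)², giving 1: 137.323; 2: 17.81; 3: 111.023.
Overall E[X²] = 0.33·137.323 + 0.29·17.81 + 0.38·111.023 = 92.6705.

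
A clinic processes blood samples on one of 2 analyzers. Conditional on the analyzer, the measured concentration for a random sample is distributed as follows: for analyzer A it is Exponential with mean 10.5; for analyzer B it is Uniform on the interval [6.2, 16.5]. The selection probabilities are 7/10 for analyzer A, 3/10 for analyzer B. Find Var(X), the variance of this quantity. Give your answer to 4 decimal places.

Per component, A: μ=10.5, E[X²]=220.5; B: μ=11.35, E[X²]=137.663.
E[X] = 0.7·10.5 + 0.3·11.35 = 10.755.
E[X²] = 0.7·220.5 + 0.3·137.663 = 195.649.
Var(X) = E[X²] − (E[X])² = 195.649 − 115.67 = 79.979.

79.9790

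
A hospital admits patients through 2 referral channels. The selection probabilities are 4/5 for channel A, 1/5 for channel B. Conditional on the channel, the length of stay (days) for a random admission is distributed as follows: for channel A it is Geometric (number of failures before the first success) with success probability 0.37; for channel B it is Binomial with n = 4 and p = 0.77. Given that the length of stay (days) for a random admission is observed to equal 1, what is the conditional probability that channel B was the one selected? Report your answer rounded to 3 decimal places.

Likelihoods P(X=1 | ·): A: 0.2331; B: 0.0374744.
Posterior ∝ prior × likelihood. Numerator for B: 0.2·0.0374744 = 0.00749487.
Normalizing constant: 0.8·0.2331 + 0.2·0.0374744 = 0.193975.
P(B | observation) = 0.00749487 / 0.193975 = 0.0386384.

0.039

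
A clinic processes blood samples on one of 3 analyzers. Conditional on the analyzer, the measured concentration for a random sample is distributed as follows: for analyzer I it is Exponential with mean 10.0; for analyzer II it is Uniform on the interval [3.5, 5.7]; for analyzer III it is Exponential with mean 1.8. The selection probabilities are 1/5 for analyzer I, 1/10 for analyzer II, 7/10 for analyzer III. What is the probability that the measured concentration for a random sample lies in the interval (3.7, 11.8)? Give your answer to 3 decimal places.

Conditional on each analyzer, P(3.7 < X < 11.8): I: 0.383456; II: 0.909091; III: 0.1266.
By total probability, P(3.7 < X < 11.8) = 0.2·0.383456 + 0.1·0.909091 + 0.7·0.1266 = 0.25622.

0.256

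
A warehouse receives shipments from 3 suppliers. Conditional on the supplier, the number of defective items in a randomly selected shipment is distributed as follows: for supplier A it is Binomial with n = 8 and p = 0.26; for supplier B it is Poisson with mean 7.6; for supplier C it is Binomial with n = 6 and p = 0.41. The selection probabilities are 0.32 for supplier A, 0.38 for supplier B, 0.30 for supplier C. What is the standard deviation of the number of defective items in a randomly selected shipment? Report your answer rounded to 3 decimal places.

Per component, A: μ=2.08, E[X²]=5.8656; B: μ=7.6, E[X²]=65.36; C: μ=2.46, E[X²]=7.503.
E[X] = 0.32·2.08 + 0.38·7.6 + 0.3·2.46 = 4.2916.
E[X²] = 0.32·5.8656 + 0.38·65.36 + 0.3·7.503 = 28.9647.
Var(X) = E[X²] − (E[X])² = 28.9647 − 18.4178 = 10.5469.
SD(X) = √10.5469 = 3.24759.

3.248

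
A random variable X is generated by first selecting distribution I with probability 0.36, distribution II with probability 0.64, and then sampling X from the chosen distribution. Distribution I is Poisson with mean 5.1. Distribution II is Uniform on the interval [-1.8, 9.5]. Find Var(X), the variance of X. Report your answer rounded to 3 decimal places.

9.006

Per component, I: μ=5.1, E[X²]=31.11; II: μ=3.85, E[X²]=25.4633.
E[X] = 0.36·5.1 + 0.64·3.85 = 4.3.
E[X²] = 0.36·31.11 + 0.64·25.4633 = 27.4961.
Var(X) = E[X²] − (E[X])² = 27.4961 − 18.49 = 9.00613.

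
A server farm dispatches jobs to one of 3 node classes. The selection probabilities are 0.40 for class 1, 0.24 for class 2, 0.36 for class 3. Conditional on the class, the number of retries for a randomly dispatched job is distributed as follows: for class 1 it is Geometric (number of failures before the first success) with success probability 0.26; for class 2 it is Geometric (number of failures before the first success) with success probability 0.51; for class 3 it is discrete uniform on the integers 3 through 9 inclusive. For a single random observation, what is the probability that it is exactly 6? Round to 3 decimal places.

0.070

Conditional on each class, P(X = 6): 1: 0.0426937; 2: 0.00705906; 3: 0.142857.
By total probability, P(X = 6) = 0.4·0.0426937 + 0.24·0.00705906 + 0.36·0.142857 = 0.0702002.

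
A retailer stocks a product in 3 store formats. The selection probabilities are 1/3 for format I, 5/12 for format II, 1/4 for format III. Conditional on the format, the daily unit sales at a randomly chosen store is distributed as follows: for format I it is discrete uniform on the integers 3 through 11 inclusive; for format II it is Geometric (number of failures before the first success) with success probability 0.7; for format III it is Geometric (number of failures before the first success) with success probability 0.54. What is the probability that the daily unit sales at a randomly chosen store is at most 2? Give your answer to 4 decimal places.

0.6311

Conditional on each format, P(X ≤ 2): I: 0; II: 0.973; III: 0.902664.
By total probability, P(X ≤ 2) = 0.333333·0 + 0.416667·0.973 + 0.25·0.902664 = 0.631083.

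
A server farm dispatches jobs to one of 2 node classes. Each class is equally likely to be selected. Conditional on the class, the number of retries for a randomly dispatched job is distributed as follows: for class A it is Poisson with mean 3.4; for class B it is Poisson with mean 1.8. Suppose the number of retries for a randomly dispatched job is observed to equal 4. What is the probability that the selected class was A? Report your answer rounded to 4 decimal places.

0.7199

Likelihoods P(X=4 | ·): A: 0.185825; B: 0.0723017.
Posterior ∝ prior × likelihood. Numerator for A: 0.5·0.185825 = 0.0929123.
Normalizing constant: 0.5·0.185825 + 0.5·0.0723017 = 0.129063.
P(A | observation) = 0.0929123 / 0.129063 = 0.719898.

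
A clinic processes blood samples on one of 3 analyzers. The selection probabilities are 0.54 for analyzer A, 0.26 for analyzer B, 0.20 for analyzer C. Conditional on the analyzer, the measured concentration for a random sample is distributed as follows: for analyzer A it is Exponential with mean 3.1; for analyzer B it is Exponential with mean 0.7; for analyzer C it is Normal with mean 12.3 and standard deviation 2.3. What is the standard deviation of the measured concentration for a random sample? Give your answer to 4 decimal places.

Per component, A: μ=3.1, E[X²]=19.22; B: μ=0.7, E[X²]=0.98; C: μ=12.3, E[X²]=156.58.
E[X] = 0.54·3.1 + 0.26·0.7 + 0.2·12.3 = 4.316.
E[X²] = 0.54·19.22 + 0.26·0.98 + 0.2·156.58 = 41.9496.
Var(X) = E[X²] − (E[X])² = 41.9496 − 18.6279 = 23.3217.
SD(X) = √23.3217 = 4.82926.

4.8293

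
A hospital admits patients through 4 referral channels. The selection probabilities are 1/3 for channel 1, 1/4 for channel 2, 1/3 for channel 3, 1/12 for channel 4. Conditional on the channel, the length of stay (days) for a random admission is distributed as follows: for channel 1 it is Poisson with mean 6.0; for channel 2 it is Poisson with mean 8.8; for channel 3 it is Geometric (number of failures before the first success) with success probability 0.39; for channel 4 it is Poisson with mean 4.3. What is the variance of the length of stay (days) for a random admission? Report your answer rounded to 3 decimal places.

Per component, 1: μ=6, E[X²]=42; 2: μ=8.8, E[X²]=86.24; 3: μ=1.5641, E[X²]=6.45694; 4: μ=4.3, E[X²]=22.79.
E[X] = 0.333333·6 + 0.25·8.8 + 0.333333·1.5641 + 0.0833333·4.3 = 5.0797.
E[X²] = 0.333333·42 + 0.25·86.24 + 0.333333·6.45694 + 0.0833333·22.79 = 39.6115.
Var(X) = E[X²] − (E[X])² = 39.6115 − 25.8034 = 13.8081.

13.808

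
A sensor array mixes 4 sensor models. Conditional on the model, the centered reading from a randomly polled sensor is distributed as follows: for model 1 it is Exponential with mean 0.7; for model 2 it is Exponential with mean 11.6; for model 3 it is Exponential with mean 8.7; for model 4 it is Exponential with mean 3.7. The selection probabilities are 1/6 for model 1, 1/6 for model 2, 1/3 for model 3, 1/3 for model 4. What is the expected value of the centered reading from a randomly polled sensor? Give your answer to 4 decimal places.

6.1833

Component means — 1: 0.7; 2: 11.6; 3: 8.7; 4: 3.7.
E[X] = 0.166667·0.7 + 0.166667·11.6 + 0.333333·8.7 + 0.333333·3.7 = 6.18333.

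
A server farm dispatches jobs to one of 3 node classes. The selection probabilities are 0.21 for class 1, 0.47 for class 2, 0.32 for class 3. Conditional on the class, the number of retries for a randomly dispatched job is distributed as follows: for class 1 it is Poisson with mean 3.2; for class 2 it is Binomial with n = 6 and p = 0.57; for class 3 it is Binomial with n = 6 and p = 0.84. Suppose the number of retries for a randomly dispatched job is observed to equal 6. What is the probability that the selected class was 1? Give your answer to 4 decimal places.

Likelihoods P(X=6 | ·): 1: 0.060789; 2: 0.0342964; 3: 0.351298.
Posterior ∝ prior × likelihood. Numerator for 1: 0.21·0.060789 = 0.0127657.
Normalizing constant: 0.21·0.060789 + 0.47·0.0342964 + 0.32·0.351298 = 0.1413.
P(1 | observation) = 0.0127657 / 0.1413 = 0.0903443.

0.0903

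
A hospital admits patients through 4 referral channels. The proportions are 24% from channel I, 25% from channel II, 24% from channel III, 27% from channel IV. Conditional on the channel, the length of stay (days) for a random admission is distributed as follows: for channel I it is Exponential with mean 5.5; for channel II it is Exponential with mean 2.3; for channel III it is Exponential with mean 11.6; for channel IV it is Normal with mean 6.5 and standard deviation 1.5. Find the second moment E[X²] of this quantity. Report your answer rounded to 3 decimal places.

For each component E[X²] = Var + (mean)², giving I: 60.5; II: 10.58; III: 269.12; IV: 44.5.
Overall E[X²] = 0.24·60.5 + 0.25·10.58 + 0.24·269.12 + 0.27·44.5 = 93.7688.

93.769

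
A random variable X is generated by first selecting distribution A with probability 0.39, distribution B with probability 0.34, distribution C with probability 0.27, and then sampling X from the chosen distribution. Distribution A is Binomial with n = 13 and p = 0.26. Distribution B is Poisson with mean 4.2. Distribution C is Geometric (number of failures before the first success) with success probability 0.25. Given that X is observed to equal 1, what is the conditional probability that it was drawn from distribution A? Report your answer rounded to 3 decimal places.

Likelihoods P(X=1 | ·): A: 0.0911375; B: 0.0629814; C: 0.1875.
Posterior ∝ prior × likelihood. Numerator for A: 0.39·0.0911375 = 0.0355436.
Normalizing constant: 0.39·0.0911375 + 0.34·0.0629814 + 0.27·0.1875 = 0.107582.
P(A | observation) = 0.0355436 / 0.107582 = 0.330386.

0.330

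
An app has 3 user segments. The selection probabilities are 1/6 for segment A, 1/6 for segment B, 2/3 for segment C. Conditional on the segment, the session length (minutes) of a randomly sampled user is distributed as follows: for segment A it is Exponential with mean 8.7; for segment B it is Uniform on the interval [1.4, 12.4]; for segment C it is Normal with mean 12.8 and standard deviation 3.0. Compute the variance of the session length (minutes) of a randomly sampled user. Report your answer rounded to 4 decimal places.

26.1211

Per component, A: μ=8.7, E[X²]=151.38; B: μ=6.9, E[X²]=57.6933; C: μ=12.8, E[X²]=172.84.
E[X] = 0.166667·8.7 + 0.166667·6.9 + 0.666667·12.8 = 11.1333.
E[X²] = 0.166667·151.38 + 0.166667·57.6933 + 0.666667·172.84 = 150.072.
Var(X) = E[X²] − (E[X])² = 150.072 − 123.951 = 26.1211.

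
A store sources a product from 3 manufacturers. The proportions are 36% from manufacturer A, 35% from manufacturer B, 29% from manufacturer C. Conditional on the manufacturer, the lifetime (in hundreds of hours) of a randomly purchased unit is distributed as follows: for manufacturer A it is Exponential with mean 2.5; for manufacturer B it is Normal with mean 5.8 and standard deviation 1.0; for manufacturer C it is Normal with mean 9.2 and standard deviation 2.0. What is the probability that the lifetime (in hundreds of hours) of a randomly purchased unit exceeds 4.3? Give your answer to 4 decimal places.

0.6790

Conditional on each manufacturer, P(X > 4.3): A: 0.179066; B: 0.933193; C: 0.992857.
By total probability, P(X > 4.3) = 0.36·0.179066 + 0.35·0.933193 + 0.29·0.992857 = 0.67901.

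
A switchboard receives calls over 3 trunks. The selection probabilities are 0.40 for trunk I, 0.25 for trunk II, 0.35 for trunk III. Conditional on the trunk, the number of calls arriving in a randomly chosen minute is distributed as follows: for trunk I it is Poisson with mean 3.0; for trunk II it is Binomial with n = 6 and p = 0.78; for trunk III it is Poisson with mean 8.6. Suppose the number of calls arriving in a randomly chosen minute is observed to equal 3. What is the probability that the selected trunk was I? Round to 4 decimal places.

Likelihoods P(X=3 | ·): I: 0.224042; II: 0.101061; III: 0.0195169.
Posterior ∝ prior × likelihood. Numerator for I: 0.4·0.224042 = 0.0896167.
Normalizing constant: 0.4·0.224042 + 0.25·0.101061 + 0.35·0.0195169 = 0.121713.
P(I | observation) = 0.0896167 / 0.121713 = 0.736297.

0.7363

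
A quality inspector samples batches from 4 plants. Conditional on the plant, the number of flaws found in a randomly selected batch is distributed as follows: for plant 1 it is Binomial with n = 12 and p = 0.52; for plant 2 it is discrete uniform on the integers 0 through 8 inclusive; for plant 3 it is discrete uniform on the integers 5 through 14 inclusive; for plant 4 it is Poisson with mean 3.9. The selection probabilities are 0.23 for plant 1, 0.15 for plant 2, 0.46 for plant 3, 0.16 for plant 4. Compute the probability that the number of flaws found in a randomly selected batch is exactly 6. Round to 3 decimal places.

Conditional on each plant, P(X = 6): 1: 0.223429; 2: 0.111111; 3: 0.1; 4: 0.0989251.
By total probability, P(X = 6) = 0.23·0.223429 + 0.15·0.111111 + 0.46·0.1 + 0.16·0.0989251 = 0.129883.

0.130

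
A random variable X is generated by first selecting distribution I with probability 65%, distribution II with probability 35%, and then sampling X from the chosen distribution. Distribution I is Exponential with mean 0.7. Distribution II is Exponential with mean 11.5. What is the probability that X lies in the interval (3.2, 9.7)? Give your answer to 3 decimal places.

Conditional on each component, P(3.2 < X < 9.7): I: 0.0103422; II: 0.326888.
By total probability, P(3.2 < X < 9.7) = 0.65·0.0103422 + 0.35·0.326888 = 0.121133.

0.121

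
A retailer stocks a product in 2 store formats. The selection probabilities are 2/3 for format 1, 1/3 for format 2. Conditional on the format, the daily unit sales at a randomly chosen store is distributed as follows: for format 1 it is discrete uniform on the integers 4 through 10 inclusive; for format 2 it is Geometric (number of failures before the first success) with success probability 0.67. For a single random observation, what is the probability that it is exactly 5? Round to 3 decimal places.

0.096

Conditional on each format, P(X = 5): 1: 0.142857; 2: 0.00262207.
By total probability, P(X = 5) = 0.666667·0.142857 + 0.333333·0.00262207 = 0.0961121.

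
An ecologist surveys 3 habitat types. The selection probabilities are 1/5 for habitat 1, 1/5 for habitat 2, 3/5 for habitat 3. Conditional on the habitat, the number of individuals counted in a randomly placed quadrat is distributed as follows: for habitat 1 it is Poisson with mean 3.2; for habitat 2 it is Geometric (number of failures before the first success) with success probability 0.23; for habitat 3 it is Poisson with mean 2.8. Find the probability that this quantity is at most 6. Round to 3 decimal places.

0.944

Conditional on each habitat, P(X ≤ 6): 1: 0.955381; 2: 0.839515; 3: 0.975589.
By total probability, P(X ≤ 6) = 0.2·0.955381 + 0.2·0.839515 + 0.6·0.975589 = 0.944333.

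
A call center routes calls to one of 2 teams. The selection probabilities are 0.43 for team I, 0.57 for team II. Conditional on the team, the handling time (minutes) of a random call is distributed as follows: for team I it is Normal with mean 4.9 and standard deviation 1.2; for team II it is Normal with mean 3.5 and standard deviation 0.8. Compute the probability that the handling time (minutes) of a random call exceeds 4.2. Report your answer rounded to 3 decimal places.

0.418

Conditional on each team, P(X > 4.2): I: 0.720166; II: 0.190787.
By total probability, P(X > 4.2) = 0.43·0.720166 + 0.57·0.190787 = 0.41842.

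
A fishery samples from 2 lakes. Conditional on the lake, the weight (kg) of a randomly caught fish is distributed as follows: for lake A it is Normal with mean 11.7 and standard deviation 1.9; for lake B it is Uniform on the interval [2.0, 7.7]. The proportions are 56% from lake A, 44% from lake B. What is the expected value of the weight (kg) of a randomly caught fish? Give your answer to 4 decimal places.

8.6860

Component means — A: 11.7; B: 4.85.
E[X] = 0.56·11.7 + 0.44·4.85 = 8.686.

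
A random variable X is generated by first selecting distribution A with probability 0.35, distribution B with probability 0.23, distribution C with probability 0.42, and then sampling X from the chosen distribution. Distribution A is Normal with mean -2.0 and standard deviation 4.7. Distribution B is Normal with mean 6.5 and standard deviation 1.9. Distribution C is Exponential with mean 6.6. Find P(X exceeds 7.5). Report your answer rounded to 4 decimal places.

Conditional on each component, P(X > 7.5): A: 0.0216256; B: 0.299334; C: 0.320984.
By total probability, P(X > 7.5) = 0.35·0.0216256 + 0.23·0.299334 + 0.42·0.320984 = 0.211229.

0.2112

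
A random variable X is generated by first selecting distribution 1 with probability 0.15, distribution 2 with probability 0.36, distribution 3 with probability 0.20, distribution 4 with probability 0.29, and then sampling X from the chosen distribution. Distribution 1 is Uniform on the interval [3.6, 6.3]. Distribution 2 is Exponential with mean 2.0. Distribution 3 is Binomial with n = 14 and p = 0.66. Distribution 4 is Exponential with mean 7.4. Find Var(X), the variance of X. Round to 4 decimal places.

26.3377

Per component, 1: μ=4.95, E[X²]=25.11; 2: μ=2, E[X²]=8; 3: μ=9.24, E[X²]=88.5192; 4: μ=7.4, E[X²]=109.52.
E[X] = 0.15·4.95 + 0.36·2 + 0.2·9.24 + 0.29·7.4 = 5.4565.
E[X²] = 0.15·25.11 + 0.36·8 + 0.2·88.5192 + 0.29·109.52 = 56.1111.
Var(X) = E[X²] − (E[X])² = 56.1111 − 29.7734 = 26.3377.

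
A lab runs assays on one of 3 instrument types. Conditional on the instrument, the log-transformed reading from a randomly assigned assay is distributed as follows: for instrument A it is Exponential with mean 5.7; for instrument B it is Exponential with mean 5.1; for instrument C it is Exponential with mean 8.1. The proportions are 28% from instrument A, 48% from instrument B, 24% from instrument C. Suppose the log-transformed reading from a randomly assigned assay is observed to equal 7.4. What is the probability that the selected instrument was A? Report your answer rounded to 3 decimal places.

0.283

Likelihoods f(7.4 | ·): A: 0.0478966; B: 0.0459491; C: 0.0495167.
Posterior ∝ prior × likelihood. Numerator for A: 0.28·0.0478966 = 0.013411.
Normalizing constant: 0.28·0.0478966 + 0.48·0.0459491 + 0.24·0.0495167 = 0.0473506.
P(A | observation) = 0.013411 / 0.0473506 = 0.283228.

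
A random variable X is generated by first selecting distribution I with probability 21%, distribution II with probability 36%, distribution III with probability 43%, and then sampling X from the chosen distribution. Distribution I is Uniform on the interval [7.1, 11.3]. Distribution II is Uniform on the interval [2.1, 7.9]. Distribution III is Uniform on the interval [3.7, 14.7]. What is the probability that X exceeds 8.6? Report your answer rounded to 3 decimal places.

Conditional on each component, P(X > 8.6): I: 0.642857; II: 0; III: 0.554545.
By total probability, P(X > 8.6) = 0.21·0.642857 + 0.36·0 + 0.43·0.554545 = 0.373455.

0.373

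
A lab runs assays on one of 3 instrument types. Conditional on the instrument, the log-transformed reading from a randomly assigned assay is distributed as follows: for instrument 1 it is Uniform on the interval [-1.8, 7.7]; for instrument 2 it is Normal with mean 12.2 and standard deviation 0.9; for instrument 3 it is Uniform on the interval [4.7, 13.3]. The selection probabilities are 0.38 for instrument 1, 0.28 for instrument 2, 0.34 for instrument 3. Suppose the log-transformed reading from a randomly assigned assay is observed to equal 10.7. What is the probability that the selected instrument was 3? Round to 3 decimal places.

Likelihoods f(10.7 | ·): 1: 0; 2: 0.11053; 3: 0.116279.
Posterior ∝ prior × likelihood. Numerator for 3: 0.34·0.116279 = 0.0395349.
Normalizing constant: 0.38·0 + 0.28·0.11053 + 0.34·0.116279 = 0.0704833.
P(3 | observation) = 0.0395349 / 0.0704833 = 0.560911.

0.561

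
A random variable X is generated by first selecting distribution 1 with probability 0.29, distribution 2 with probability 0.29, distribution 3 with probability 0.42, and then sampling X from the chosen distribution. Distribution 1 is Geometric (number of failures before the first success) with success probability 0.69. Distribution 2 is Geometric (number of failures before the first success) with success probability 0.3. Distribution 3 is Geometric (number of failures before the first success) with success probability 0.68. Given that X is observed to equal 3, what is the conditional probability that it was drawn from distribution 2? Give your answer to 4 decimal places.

Likelihoods P(X=3 | ·): 1: 0.0205558; 2: 0.1029; 3: 0.0222822.
Posterior ∝ prior × likelihood. Numerator for 2: 0.29·0.1029 = 0.029841.
Normalizing constant: 0.29·0.0205558 + 0.29·0.1029 + 0.42·0.0222822 = 0.0451607.
P(2 | observation) = 0.029841 / 0.0451607 = 0.660773.

0.6608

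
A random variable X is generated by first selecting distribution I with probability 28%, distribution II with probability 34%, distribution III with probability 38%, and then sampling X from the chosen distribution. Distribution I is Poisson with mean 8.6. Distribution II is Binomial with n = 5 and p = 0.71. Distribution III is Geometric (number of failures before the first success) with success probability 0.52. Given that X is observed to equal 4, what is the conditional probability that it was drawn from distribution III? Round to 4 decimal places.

0.0711

Likelihoods P(X=4 | ·): I: 0.0419614; II: 0.368469; III: 0.0276038.
Posterior ∝ prior × likelihood. Numerator for III: 0.38·0.0276038 = 0.0104894.
Normalizing constant: 0.28·0.0419614 + 0.34·0.368469 + 0.38·0.0276038 = 0.147518.
P(III | observation) = 0.0104894 / 0.147518 = 0.071106.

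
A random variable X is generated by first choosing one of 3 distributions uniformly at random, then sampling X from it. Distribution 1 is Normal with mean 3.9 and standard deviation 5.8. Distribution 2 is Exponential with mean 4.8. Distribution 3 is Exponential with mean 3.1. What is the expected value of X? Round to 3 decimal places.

3.933

Component means — 1: 3.9; 2: 4.8; 3: 3.1.
E[X] = 0.333333·3.9 + 0.333333·4.8 + 0.333333·3.1 = 3.93333.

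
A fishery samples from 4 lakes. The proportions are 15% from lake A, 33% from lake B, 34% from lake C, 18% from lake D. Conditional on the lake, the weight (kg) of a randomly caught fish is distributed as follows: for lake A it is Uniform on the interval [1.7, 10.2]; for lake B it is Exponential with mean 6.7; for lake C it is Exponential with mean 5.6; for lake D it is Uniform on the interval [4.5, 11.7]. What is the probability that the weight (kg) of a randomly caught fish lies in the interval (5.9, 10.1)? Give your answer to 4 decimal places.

Conditional on each lake, P(5.9 < X < 10.1): A: 0.494118; B: 0.193064; C: 0.183981; D: 0.583333.
By total probability, P(5.9 < X < 10.1) = 0.15·0.494118 + 0.33·0.193064 + 0.34·0.183981 + 0.18·0.583333 = 0.305382.

0.3054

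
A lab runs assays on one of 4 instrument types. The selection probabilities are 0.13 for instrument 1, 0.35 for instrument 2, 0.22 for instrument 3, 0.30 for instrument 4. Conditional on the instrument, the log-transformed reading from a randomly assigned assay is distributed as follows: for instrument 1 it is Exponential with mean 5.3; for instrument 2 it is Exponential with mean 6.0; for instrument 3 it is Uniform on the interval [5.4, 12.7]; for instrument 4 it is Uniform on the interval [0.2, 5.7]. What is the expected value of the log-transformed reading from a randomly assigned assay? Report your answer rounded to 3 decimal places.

Component means — 1: 5.3; 2: 6; 3: 9.05; 4: 2.95.
E[X] = 0.13·5.3 + 0.35·6 + 0.22·9.05 + 0.3·2.95 = 5.665.

5.665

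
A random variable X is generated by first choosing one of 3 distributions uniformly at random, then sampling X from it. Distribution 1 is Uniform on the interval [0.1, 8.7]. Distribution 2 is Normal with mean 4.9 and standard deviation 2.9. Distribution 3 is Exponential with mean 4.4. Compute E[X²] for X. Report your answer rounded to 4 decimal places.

32.2211

For each component E[X²] = Var + (mean)², giving 1: 25.5233; 2: 32.42; 3: 38.72.
Overall E[X²] = 0.333333·25.5233 + 0.333333·32.42 + 0.333333·38.72 = 32.2211.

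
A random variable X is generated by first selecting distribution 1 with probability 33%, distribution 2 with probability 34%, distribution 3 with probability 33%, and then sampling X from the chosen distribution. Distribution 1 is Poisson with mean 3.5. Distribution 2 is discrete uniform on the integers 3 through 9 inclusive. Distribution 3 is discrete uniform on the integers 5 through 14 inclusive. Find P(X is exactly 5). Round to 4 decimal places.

Conditional on each component, P(X = 5): 1: 0.132169; 2: 0.142857; 3: 0.1.
By total probability, P(X = 5) = 0.33·0.132169 + 0.34·0.142857 + 0.33·0.1 = 0.125187.

0.1252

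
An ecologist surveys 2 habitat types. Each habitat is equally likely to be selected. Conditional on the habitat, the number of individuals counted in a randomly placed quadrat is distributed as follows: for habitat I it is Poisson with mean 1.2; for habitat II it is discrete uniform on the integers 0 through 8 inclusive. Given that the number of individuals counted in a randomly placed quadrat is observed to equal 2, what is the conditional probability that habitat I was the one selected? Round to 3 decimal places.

Likelihoods P(X=2 | ·): I: 0.21686; II: 0.111111.
Posterior ∝ prior × likelihood. Numerator for I: 0.5·0.21686 = 0.10843.
Normalizing constant: 0.5·0.21686 + 0.5·0.111111 = 0.163985.
P(I | observation) = 0.10843 / 0.163985 = 0.661217.

0.661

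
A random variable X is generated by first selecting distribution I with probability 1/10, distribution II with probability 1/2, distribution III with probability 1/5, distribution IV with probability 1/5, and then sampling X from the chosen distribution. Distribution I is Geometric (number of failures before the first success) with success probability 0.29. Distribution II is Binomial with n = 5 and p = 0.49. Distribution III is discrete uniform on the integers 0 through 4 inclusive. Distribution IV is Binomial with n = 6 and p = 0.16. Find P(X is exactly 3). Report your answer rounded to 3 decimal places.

Conditional on each component, P(X = 3): I: 0.103794; II: 0.306005; III: 0.2; IV: 0.0485543.
By total probability, P(X = 3) = 0.1·0.103794 + 0.5·0.306005 + 0.2·0.2 + 0.2·0.0485543 = 0.213093.

0.213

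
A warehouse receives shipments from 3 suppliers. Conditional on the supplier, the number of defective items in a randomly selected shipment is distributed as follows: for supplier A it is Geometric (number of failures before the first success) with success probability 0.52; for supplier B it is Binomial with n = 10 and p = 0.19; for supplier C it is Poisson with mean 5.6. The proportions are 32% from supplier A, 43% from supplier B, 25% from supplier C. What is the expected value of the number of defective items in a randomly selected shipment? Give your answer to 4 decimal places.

2.5124

Component means — A: 0.923077; B: 1.9; C: 5.6.
E[X] = 0.32·0.923077 + 0.43·1.9 + 0.25·5.6 = 2.51238.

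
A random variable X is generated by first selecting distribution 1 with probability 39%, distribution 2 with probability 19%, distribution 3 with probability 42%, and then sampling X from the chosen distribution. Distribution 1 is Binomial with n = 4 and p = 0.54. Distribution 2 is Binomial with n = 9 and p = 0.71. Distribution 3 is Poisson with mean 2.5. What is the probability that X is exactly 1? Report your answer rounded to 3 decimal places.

0.168

Conditional on each component, P(X = 1): 1: 0.210246; 2: 0.000319657; 3: 0.205212.
By total probability, P(X = 1) = 0.39·0.210246 + 0.19·0.000319657 + 0.42·0.205212 = 0.168246.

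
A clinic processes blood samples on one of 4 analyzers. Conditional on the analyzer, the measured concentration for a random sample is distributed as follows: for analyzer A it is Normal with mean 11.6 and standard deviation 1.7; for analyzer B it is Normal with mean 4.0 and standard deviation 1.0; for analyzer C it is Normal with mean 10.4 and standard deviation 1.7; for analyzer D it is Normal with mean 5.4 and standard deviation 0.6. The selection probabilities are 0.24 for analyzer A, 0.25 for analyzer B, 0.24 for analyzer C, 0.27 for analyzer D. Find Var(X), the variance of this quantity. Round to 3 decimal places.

11.984

Per component, A: μ=11.6, E[X²]=137.45; B: μ=4, E[X²]=17; C: μ=10.4, E[X²]=111.05; D: μ=5.4, E[X²]=29.52.
E[X] = 0.24·11.6 + 0.25·4 + 0.24·10.4 + 0.27·5.4 = 7.738.
E[X²] = 0.24·137.45 + 0.25·17 + 0.24·111.05 + 0.27·29.52 = 71.8604.
Var(X) = E[X²] − (E[X])² = 71.8604 − 59.8766 = 11.9838.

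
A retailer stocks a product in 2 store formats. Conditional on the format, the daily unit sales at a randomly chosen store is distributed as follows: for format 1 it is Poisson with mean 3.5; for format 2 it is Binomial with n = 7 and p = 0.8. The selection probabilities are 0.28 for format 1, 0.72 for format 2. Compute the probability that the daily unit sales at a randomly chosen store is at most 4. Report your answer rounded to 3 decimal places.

Conditional on each format, P(X ≤ 4): 1: 0.725445; 2: 0.148032.
By total probability, P(X ≤ 4) = 0.28·0.725445 + 0.72·0.148032 = 0.309708.

0.310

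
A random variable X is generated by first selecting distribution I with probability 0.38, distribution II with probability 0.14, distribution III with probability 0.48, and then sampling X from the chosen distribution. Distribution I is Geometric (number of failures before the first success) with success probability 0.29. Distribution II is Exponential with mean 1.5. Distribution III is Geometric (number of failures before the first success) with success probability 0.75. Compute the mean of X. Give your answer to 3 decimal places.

Component means — I: 2.44828; II: 1.5; III: 0.333333.
E[X] = 0.38·2.44828 + 0.14·1.5 + 0.48·0.333333 = 1.30034.

1.300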